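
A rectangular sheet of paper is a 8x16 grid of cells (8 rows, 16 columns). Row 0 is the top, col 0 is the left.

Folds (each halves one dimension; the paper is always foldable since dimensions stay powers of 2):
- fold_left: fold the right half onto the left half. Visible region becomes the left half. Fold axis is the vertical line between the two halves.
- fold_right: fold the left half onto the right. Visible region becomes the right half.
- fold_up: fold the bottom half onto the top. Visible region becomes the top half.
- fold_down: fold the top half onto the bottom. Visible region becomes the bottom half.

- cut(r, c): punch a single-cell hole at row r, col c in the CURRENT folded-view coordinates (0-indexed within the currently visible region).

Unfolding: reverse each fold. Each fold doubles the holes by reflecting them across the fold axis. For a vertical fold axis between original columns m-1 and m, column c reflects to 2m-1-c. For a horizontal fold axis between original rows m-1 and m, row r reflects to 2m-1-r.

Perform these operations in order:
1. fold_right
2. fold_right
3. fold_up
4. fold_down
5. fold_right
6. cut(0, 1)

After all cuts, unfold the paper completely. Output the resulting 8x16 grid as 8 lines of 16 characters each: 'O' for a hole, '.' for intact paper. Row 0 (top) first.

Op 1 fold_right: fold axis v@8; visible region now rows[0,8) x cols[8,16) = 8x8
Op 2 fold_right: fold axis v@12; visible region now rows[0,8) x cols[12,16) = 8x4
Op 3 fold_up: fold axis h@4; visible region now rows[0,4) x cols[12,16) = 4x4
Op 4 fold_down: fold axis h@2; visible region now rows[2,4) x cols[12,16) = 2x4
Op 5 fold_right: fold axis v@14; visible region now rows[2,4) x cols[14,16) = 2x2
Op 6 cut(0, 1): punch at orig (2,15); cuts so far [(2, 15)]; region rows[2,4) x cols[14,16) = 2x2
Unfold 1 (reflect across v@14): 2 holes -> [(2, 12), (2, 15)]
Unfold 2 (reflect across h@2): 4 holes -> [(1, 12), (1, 15), (2, 12), (2, 15)]
Unfold 3 (reflect across h@4): 8 holes -> [(1, 12), (1, 15), (2, 12), (2, 15), (5, 12), (5, 15), (6, 12), (6, 15)]
Unfold 4 (reflect across v@12): 16 holes -> [(1, 8), (1, 11), (1, 12), (1, 15), (2, 8), (2, 11), (2, 12), (2, 15), (5, 8), (5, 11), (5, 12), (5, 15), (6, 8), (6, 11), (6, 12), (6, 15)]
Unfold 5 (reflect across v@8): 32 holes -> [(1, 0), (1, 3), (1, 4), (1, 7), (1, 8), (1, 11), (1, 12), (1, 15), (2, 0), (2, 3), (2, 4), (2, 7), (2, 8), (2, 11), (2, 12), (2, 15), (5, 0), (5, 3), (5, 4), (5, 7), (5, 8), (5, 11), (5, 12), (5, 15), (6, 0), (6, 3), (6, 4), (6, 7), (6, 8), (6, 11), (6, 12), (6, 15)]

Answer: ................
O..OO..OO..OO..O
O..OO..OO..OO..O
................
................
O..OO..OO..OO..O
O..OO..OO..OO..O
................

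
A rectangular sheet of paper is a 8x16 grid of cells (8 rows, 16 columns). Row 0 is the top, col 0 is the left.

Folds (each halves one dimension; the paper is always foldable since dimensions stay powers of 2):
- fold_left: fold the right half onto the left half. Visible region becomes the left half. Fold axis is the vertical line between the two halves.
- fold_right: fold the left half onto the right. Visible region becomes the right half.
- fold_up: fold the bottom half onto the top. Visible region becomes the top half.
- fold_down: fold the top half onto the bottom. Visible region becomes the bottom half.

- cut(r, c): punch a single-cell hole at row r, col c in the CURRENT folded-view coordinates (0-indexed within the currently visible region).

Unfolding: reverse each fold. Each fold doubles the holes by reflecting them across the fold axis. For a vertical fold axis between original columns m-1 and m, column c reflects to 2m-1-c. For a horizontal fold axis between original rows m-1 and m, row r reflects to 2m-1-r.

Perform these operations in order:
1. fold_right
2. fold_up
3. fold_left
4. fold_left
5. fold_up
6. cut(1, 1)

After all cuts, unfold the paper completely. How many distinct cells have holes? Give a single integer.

Answer: 32

Derivation:
Op 1 fold_right: fold axis v@8; visible region now rows[0,8) x cols[8,16) = 8x8
Op 2 fold_up: fold axis h@4; visible region now rows[0,4) x cols[8,16) = 4x8
Op 3 fold_left: fold axis v@12; visible region now rows[0,4) x cols[8,12) = 4x4
Op 4 fold_left: fold axis v@10; visible region now rows[0,4) x cols[8,10) = 4x2
Op 5 fold_up: fold axis h@2; visible region now rows[0,2) x cols[8,10) = 2x2
Op 6 cut(1, 1): punch at orig (1,9); cuts so far [(1, 9)]; region rows[0,2) x cols[8,10) = 2x2
Unfold 1 (reflect across h@2): 2 holes -> [(1, 9), (2, 9)]
Unfold 2 (reflect across v@10): 4 holes -> [(1, 9), (1, 10), (2, 9), (2, 10)]
Unfold 3 (reflect across v@12): 8 holes -> [(1, 9), (1, 10), (1, 13), (1, 14), (2, 9), (2, 10), (2, 13), (2, 14)]
Unfold 4 (reflect across h@4): 16 holes -> [(1, 9), (1, 10), (1, 13), (1, 14), (2, 9), (2, 10), (2, 13), (2, 14), (5, 9), (5, 10), (5, 13), (5, 14), (6, 9), (6, 10), (6, 13), (6, 14)]
Unfold 5 (reflect across v@8): 32 holes -> [(1, 1), (1, 2), (1, 5), (1, 6), (1, 9), (1, 10), (1, 13), (1, 14), (2, 1), (2, 2), (2, 5), (2, 6), (2, 9), (2, 10), (2, 13), (2, 14), (5, 1), (5, 2), (5, 5), (5, 6), (5, 9), (5, 10), (5, 13), (5, 14), (6, 1), (6, 2), (6, 5), (6, 6), (6, 9), (6, 10), (6, 13), (6, 14)]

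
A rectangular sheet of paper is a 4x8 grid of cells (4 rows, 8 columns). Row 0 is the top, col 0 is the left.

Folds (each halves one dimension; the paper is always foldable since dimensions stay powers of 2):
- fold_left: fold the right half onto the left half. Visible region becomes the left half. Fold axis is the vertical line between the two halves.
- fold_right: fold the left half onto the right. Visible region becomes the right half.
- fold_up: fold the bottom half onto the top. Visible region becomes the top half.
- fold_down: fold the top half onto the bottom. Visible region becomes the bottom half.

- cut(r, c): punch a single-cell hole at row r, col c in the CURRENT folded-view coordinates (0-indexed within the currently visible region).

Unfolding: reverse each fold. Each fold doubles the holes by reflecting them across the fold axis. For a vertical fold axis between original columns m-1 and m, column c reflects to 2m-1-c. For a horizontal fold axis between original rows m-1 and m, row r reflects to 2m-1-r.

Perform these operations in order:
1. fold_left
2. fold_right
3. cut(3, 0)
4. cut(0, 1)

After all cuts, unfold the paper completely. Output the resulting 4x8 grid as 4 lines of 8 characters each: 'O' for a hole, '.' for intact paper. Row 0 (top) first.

Answer: O..OO..O
........
........
.OO..OO.

Derivation:
Op 1 fold_left: fold axis v@4; visible region now rows[0,4) x cols[0,4) = 4x4
Op 2 fold_right: fold axis v@2; visible region now rows[0,4) x cols[2,4) = 4x2
Op 3 cut(3, 0): punch at orig (3,2); cuts so far [(3, 2)]; region rows[0,4) x cols[2,4) = 4x2
Op 4 cut(0, 1): punch at orig (0,3); cuts so far [(0, 3), (3, 2)]; region rows[0,4) x cols[2,4) = 4x2
Unfold 1 (reflect across v@2): 4 holes -> [(0, 0), (0, 3), (3, 1), (3, 2)]
Unfold 2 (reflect across v@4): 8 holes -> [(0, 0), (0, 3), (0, 4), (0, 7), (3, 1), (3, 2), (3, 5), (3, 6)]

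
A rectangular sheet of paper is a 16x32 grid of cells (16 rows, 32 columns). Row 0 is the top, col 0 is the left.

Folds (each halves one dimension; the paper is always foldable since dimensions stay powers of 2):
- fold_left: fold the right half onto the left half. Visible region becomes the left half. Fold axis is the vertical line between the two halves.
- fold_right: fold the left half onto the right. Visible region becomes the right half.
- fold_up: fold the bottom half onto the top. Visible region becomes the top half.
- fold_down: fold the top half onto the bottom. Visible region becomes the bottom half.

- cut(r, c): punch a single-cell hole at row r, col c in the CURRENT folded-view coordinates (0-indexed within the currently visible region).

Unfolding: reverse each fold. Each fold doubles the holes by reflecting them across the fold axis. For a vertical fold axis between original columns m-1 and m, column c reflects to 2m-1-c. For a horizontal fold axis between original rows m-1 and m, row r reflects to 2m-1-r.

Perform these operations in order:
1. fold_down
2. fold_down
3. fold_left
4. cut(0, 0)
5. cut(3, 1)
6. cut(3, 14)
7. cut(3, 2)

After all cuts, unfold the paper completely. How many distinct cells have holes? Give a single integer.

Answer: 32

Derivation:
Op 1 fold_down: fold axis h@8; visible region now rows[8,16) x cols[0,32) = 8x32
Op 2 fold_down: fold axis h@12; visible region now rows[12,16) x cols[0,32) = 4x32
Op 3 fold_left: fold axis v@16; visible region now rows[12,16) x cols[0,16) = 4x16
Op 4 cut(0, 0): punch at orig (12,0); cuts so far [(12, 0)]; region rows[12,16) x cols[0,16) = 4x16
Op 5 cut(3, 1): punch at orig (15,1); cuts so far [(12, 0), (15, 1)]; region rows[12,16) x cols[0,16) = 4x16
Op 6 cut(3, 14): punch at orig (15,14); cuts so far [(12, 0), (15, 1), (15, 14)]; region rows[12,16) x cols[0,16) = 4x16
Op 7 cut(3, 2): punch at orig (15,2); cuts so far [(12, 0), (15, 1), (15, 2), (15, 14)]; region rows[12,16) x cols[0,16) = 4x16
Unfold 1 (reflect across v@16): 8 holes -> [(12, 0), (12, 31), (15, 1), (15, 2), (15, 14), (15, 17), (15, 29), (15, 30)]
Unfold 2 (reflect across h@12): 16 holes -> [(8, 1), (8, 2), (8, 14), (8, 17), (8, 29), (8, 30), (11, 0), (11, 31), (12, 0), (12, 31), (15, 1), (15, 2), (15, 14), (15, 17), (15, 29), (15, 30)]
Unfold 3 (reflect across h@8): 32 holes -> [(0, 1), (0, 2), (0, 14), (0, 17), (0, 29), (0, 30), (3, 0), (3, 31), (4, 0), (4, 31), (7, 1), (7, 2), (7, 14), (7, 17), (7, 29), (7, 30), (8, 1), (8, 2), (8, 14), (8, 17), (8, 29), (8, 30), (11, 0), (11, 31), (12, 0), (12, 31), (15, 1), (15, 2), (15, 14), (15, 17), (15, 29), (15, 30)]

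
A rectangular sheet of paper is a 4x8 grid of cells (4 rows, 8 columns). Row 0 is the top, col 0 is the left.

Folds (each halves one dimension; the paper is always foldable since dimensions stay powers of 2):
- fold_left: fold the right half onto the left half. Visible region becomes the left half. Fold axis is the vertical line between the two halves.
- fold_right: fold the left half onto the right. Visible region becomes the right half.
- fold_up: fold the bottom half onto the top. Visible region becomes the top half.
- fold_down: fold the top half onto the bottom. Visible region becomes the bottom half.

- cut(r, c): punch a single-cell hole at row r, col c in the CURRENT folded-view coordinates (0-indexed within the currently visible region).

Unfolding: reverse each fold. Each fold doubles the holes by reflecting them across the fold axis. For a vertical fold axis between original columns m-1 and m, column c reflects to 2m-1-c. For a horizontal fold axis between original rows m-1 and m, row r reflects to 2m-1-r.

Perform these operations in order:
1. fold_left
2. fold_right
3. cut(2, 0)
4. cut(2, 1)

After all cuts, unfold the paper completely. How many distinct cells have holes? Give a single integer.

Op 1 fold_left: fold axis v@4; visible region now rows[0,4) x cols[0,4) = 4x4
Op 2 fold_right: fold axis v@2; visible region now rows[0,4) x cols[2,4) = 4x2
Op 3 cut(2, 0): punch at orig (2,2); cuts so far [(2, 2)]; region rows[0,4) x cols[2,4) = 4x2
Op 4 cut(2, 1): punch at orig (2,3); cuts so far [(2, 2), (2, 3)]; region rows[0,4) x cols[2,4) = 4x2
Unfold 1 (reflect across v@2): 4 holes -> [(2, 0), (2, 1), (2, 2), (2, 3)]
Unfold 2 (reflect across v@4): 8 holes -> [(2, 0), (2, 1), (2, 2), (2, 3), (2, 4), (2, 5), (2, 6), (2, 7)]

Answer: 8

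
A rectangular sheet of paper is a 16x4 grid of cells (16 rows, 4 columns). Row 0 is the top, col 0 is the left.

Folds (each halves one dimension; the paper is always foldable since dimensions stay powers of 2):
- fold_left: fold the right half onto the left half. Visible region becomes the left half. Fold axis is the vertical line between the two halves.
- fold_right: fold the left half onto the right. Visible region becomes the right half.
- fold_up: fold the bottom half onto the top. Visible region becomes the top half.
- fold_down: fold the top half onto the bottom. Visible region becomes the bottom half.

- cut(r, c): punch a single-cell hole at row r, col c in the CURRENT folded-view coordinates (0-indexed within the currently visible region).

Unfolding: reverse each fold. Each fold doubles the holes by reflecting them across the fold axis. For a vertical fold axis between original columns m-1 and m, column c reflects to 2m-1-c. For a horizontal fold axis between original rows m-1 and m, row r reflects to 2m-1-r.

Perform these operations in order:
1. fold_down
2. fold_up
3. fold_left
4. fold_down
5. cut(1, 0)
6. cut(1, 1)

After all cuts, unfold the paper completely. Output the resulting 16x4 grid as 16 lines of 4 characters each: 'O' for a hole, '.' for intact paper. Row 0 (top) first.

Answer: OOOO
....
....
OOOO
OOOO
....
....
OOOO
OOOO
....
....
OOOO
OOOO
....
....
OOOO

Derivation:
Op 1 fold_down: fold axis h@8; visible region now rows[8,16) x cols[0,4) = 8x4
Op 2 fold_up: fold axis h@12; visible region now rows[8,12) x cols[0,4) = 4x4
Op 3 fold_left: fold axis v@2; visible region now rows[8,12) x cols[0,2) = 4x2
Op 4 fold_down: fold axis h@10; visible region now rows[10,12) x cols[0,2) = 2x2
Op 5 cut(1, 0): punch at orig (11,0); cuts so far [(11, 0)]; region rows[10,12) x cols[0,2) = 2x2
Op 6 cut(1, 1): punch at orig (11,1); cuts so far [(11, 0), (11, 1)]; region rows[10,12) x cols[0,2) = 2x2
Unfold 1 (reflect across h@10): 4 holes -> [(8, 0), (8, 1), (11, 0), (11, 1)]
Unfold 2 (reflect across v@2): 8 holes -> [(8, 0), (8, 1), (8, 2), (8, 3), (11, 0), (11, 1), (11, 2), (11, 3)]
Unfold 3 (reflect across h@12): 16 holes -> [(8, 0), (8, 1), (8, 2), (8, 3), (11, 0), (11, 1), (11, 2), (11, 3), (12, 0), (12, 1), (12, 2), (12, 3), (15, 0), (15, 1), (15, 2), (15, 3)]
Unfold 4 (reflect across h@8): 32 holes -> [(0, 0), (0, 1), (0, 2), (0, 3), (3, 0), (3, 1), (3, 2), (3, 3), (4, 0), (4, 1), (4, 2), (4, 3), (7, 0), (7, 1), (7, 2), (7, 3), (8, 0), (8, 1), (8, 2), (8, 3), (11, 0), (11, 1), (11, 2), (11, 3), (12, 0), (12, 1), (12, 2), (12, 3), (15, 0), (15, 1), (15, 2), (15, 3)]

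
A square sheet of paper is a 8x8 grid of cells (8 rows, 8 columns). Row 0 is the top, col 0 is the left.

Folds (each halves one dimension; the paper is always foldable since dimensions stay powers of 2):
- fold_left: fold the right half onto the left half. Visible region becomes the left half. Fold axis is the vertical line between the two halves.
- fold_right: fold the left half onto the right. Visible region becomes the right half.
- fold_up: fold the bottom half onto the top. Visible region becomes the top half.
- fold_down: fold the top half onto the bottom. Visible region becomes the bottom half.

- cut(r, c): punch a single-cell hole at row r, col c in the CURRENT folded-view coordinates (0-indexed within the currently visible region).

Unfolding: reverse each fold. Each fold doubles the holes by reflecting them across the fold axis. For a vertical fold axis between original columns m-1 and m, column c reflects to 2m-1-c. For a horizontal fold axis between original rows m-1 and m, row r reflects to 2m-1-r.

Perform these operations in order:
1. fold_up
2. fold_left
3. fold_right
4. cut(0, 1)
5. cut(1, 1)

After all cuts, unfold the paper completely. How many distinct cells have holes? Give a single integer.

Op 1 fold_up: fold axis h@4; visible region now rows[0,4) x cols[0,8) = 4x8
Op 2 fold_left: fold axis v@4; visible region now rows[0,4) x cols[0,4) = 4x4
Op 3 fold_right: fold axis v@2; visible region now rows[0,4) x cols[2,4) = 4x2
Op 4 cut(0, 1): punch at orig (0,3); cuts so far [(0, 3)]; region rows[0,4) x cols[2,4) = 4x2
Op 5 cut(1, 1): punch at orig (1,3); cuts so far [(0, 3), (1, 3)]; region rows[0,4) x cols[2,4) = 4x2
Unfold 1 (reflect across v@2): 4 holes -> [(0, 0), (0, 3), (1, 0), (1, 3)]
Unfold 2 (reflect across v@4): 8 holes -> [(0, 0), (0, 3), (0, 4), (0, 7), (1, 0), (1, 3), (1, 4), (1, 7)]
Unfold 3 (reflect across h@4): 16 holes -> [(0, 0), (0, 3), (0, 4), (0, 7), (1, 0), (1, 3), (1, 4), (1, 7), (6, 0), (6, 3), (6, 4), (6, 7), (7, 0), (7, 3), (7, 4), (7, 7)]

Answer: 16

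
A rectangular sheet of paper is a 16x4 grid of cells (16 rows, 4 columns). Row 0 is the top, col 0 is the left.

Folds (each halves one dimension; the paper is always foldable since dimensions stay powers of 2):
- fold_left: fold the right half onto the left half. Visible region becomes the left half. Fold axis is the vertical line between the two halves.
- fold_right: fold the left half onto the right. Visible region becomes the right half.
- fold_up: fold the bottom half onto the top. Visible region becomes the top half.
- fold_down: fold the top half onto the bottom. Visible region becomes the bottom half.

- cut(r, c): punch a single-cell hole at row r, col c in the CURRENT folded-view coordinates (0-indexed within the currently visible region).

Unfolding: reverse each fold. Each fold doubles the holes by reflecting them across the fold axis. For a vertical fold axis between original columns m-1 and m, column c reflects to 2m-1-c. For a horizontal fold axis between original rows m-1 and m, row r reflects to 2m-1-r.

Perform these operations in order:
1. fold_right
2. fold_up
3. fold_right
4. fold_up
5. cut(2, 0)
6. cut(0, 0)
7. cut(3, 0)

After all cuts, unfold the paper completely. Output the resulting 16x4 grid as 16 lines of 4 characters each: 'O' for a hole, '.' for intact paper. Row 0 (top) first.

Op 1 fold_right: fold axis v@2; visible region now rows[0,16) x cols[2,4) = 16x2
Op 2 fold_up: fold axis h@8; visible region now rows[0,8) x cols[2,4) = 8x2
Op 3 fold_right: fold axis v@3; visible region now rows[0,8) x cols[3,4) = 8x1
Op 4 fold_up: fold axis h@4; visible region now rows[0,4) x cols[3,4) = 4x1
Op 5 cut(2, 0): punch at orig (2,3); cuts so far [(2, 3)]; region rows[0,4) x cols[3,4) = 4x1
Op 6 cut(0, 0): punch at orig (0,3); cuts so far [(0, 3), (2, 3)]; region rows[0,4) x cols[3,4) = 4x1
Op 7 cut(3, 0): punch at orig (3,3); cuts so far [(0, 3), (2, 3), (3, 3)]; region rows[0,4) x cols[3,4) = 4x1
Unfold 1 (reflect across h@4): 6 holes -> [(0, 3), (2, 3), (3, 3), (4, 3), (5, 3), (7, 3)]
Unfold 2 (reflect across v@3): 12 holes -> [(0, 2), (0, 3), (2, 2), (2, 3), (3, 2), (3, 3), (4, 2), (4, 3), (5, 2), (5, 3), (7, 2), (7, 3)]
Unfold 3 (reflect across h@8): 24 holes -> [(0, 2), (0, 3), (2, 2), (2, 3), (3, 2), (3, 3), (4, 2), (4, 3), (5, 2), (5, 3), (7, 2), (7, 3), (8, 2), (8, 3), (10, 2), (10, 3), (11, 2), (11, 3), (12, 2), (12, 3), (13, 2), (13, 3), (15, 2), (15, 3)]
Unfold 4 (reflect across v@2): 48 holes -> [(0, 0), (0, 1), (0, 2), (0, 3), (2, 0), (2, 1), (2, 2), (2, 3), (3, 0), (3, 1), (3, 2), (3, 3), (4, 0), (4, 1), (4, 2), (4, 3), (5, 0), (5, 1), (5, 2), (5, 3), (7, 0), (7, 1), (7, 2), (7, 3), (8, 0), (8, 1), (8, 2), (8, 3), (10, 0), (10, 1), (10, 2), (10, 3), (11, 0), (11, 1), (11, 2), (11, 3), (12, 0), (12, 1), (12, 2), (12, 3), (13, 0), (13, 1), (13, 2), (13, 3), (15, 0), (15, 1), (15, 2), (15, 3)]

Answer: OOOO
....
OOOO
OOOO
OOOO
OOOO
....
OOOO
OOOO
....
OOOO
OOOO
OOOO
OOOO
....
OOOO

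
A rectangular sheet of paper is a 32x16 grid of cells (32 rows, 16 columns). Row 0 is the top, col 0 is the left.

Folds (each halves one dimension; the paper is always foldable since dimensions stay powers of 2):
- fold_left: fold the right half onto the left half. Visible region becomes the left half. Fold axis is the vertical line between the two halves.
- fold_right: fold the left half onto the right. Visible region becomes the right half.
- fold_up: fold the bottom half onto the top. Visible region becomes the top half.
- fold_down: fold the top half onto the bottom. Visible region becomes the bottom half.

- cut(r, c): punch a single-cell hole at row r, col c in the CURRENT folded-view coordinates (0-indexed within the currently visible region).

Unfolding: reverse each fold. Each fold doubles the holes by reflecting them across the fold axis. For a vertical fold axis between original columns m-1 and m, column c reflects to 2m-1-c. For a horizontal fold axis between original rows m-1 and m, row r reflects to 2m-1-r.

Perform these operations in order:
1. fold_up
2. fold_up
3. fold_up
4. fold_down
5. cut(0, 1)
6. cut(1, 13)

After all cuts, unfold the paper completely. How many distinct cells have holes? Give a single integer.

Answer: 32

Derivation:
Op 1 fold_up: fold axis h@16; visible region now rows[0,16) x cols[0,16) = 16x16
Op 2 fold_up: fold axis h@8; visible region now rows[0,8) x cols[0,16) = 8x16
Op 3 fold_up: fold axis h@4; visible region now rows[0,4) x cols[0,16) = 4x16
Op 4 fold_down: fold axis h@2; visible region now rows[2,4) x cols[0,16) = 2x16
Op 5 cut(0, 1): punch at orig (2,1); cuts so far [(2, 1)]; region rows[2,4) x cols[0,16) = 2x16
Op 6 cut(1, 13): punch at orig (3,13); cuts so far [(2, 1), (3, 13)]; region rows[2,4) x cols[0,16) = 2x16
Unfold 1 (reflect across h@2): 4 holes -> [(0, 13), (1, 1), (2, 1), (3, 13)]
Unfold 2 (reflect across h@4): 8 holes -> [(0, 13), (1, 1), (2, 1), (3, 13), (4, 13), (5, 1), (6, 1), (7, 13)]
Unfold 3 (reflect across h@8): 16 holes -> [(0, 13), (1, 1), (2, 1), (3, 13), (4, 13), (5, 1), (6, 1), (7, 13), (8, 13), (9, 1), (10, 1), (11, 13), (12, 13), (13, 1), (14, 1), (15, 13)]
Unfold 4 (reflect across h@16): 32 holes -> [(0, 13), (1, 1), (2, 1), (3, 13), (4, 13), (5, 1), (6, 1), (7, 13), (8, 13), (9, 1), (10, 1), (11, 13), (12, 13), (13, 1), (14, 1), (15, 13), (16, 13), (17, 1), (18, 1), (19, 13), (20, 13), (21, 1), (22, 1), (23, 13), (24, 13), (25, 1), (26, 1), (27, 13), (28, 13), (29, 1), (30, 1), (31, 13)]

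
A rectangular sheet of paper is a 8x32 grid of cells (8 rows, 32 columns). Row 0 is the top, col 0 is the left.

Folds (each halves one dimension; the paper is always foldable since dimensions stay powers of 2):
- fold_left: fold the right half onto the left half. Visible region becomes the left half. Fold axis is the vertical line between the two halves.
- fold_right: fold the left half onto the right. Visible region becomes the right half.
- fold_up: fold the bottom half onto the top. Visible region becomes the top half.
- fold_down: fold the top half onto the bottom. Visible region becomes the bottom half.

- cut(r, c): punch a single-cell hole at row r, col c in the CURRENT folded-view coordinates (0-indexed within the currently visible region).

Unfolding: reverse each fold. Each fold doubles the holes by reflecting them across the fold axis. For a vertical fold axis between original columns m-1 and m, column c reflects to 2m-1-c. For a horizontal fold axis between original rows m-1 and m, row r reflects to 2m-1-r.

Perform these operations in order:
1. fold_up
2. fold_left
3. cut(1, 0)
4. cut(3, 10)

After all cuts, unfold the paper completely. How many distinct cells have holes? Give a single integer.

Answer: 8

Derivation:
Op 1 fold_up: fold axis h@4; visible region now rows[0,4) x cols[0,32) = 4x32
Op 2 fold_left: fold axis v@16; visible region now rows[0,4) x cols[0,16) = 4x16
Op 3 cut(1, 0): punch at orig (1,0); cuts so far [(1, 0)]; region rows[0,4) x cols[0,16) = 4x16
Op 4 cut(3, 10): punch at orig (3,10); cuts so far [(1, 0), (3, 10)]; region rows[0,4) x cols[0,16) = 4x16
Unfold 1 (reflect across v@16): 4 holes -> [(1, 0), (1, 31), (3, 10), (3, 21)]
Unfold 2 (reflect across h@4): 8 holes -> [(1, 0), (1, 31), (3, 10), (3, 21), (4, 10), (4, 21), (6, 0), (6, 31)]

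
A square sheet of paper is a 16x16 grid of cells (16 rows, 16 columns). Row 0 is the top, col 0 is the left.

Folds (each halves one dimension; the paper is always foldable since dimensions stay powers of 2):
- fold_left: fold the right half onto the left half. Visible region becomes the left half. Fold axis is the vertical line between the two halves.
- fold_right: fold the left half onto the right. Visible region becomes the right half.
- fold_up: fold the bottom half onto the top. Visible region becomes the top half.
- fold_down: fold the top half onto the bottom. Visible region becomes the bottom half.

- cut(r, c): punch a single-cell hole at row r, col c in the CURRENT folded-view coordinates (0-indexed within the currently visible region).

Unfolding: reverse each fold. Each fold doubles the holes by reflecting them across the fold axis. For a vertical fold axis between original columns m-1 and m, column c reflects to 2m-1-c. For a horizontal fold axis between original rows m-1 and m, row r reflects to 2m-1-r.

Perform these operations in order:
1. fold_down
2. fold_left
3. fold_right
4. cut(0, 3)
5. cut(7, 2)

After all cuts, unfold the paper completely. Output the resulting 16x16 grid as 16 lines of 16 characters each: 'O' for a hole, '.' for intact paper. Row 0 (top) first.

Answer: .O....O..O....O.
................
................
................
................
................
................
O......OO......O
O......OO......O
................
................
................
................
................
................
.O....O..O....O.

Derivation:
Op 1 fold_down: fold axis h@8; visible region now rows[8,16) x cols[0,16) = 8x16
Op 2 fold_left: fold axis v@8; visible region now rows[8,16) x cols[0,8) = 8x8
Op 3 fold_right: fold axis v@4; visible region now rows[8,16) x cols[4,8) = 8x4
Op 4 cut(0, 3): punch at orig (8,7); cuts so far [(8, 7)]; region rows[8,16) x cols[4,8) = 8x4
Op 5 cut(7, 2): punch at orig (15,6); cuts so far [(8, 7), (15, 6)]; region rows[8,16) x cols[4,8) = 8x4
Unfold 1 (reflect across v@4): 4 holes -> [(8, 0), (8, 7), (15, 1), (15, 6)]
Unfold 2 (reflect across v@8): 8 holes -> [(8, 0), (8, 7), (8, 8), (8, 15), (15, 1), (15, 6), (15, 9), (15, 14)]
Unfold 3 (reflect across h@8): 16 holes -> [(0, 1), (0, 6), (0, 9), (0, 14), (7, 0), (7, 7), (7, 8), (7, 15), (8, 0), (8, 7), (8, 8), (8, 15), (15, 1), (15, 6), (15, 9), (15, 14)]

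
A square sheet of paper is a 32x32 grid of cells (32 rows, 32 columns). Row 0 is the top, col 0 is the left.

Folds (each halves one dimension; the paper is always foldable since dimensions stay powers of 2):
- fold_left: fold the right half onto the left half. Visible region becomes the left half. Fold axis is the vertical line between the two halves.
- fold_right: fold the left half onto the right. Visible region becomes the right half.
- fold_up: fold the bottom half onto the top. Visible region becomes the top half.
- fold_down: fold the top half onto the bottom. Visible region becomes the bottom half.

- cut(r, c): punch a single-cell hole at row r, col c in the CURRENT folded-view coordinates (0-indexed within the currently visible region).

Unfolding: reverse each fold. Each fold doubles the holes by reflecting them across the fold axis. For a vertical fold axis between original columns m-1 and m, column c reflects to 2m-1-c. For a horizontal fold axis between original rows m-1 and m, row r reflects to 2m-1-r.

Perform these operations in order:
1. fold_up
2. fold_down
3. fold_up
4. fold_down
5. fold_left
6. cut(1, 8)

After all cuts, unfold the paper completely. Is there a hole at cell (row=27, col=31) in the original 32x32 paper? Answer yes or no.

Op 1 fold_up: fold axis h@16; visible region now rows[0,16) x cols[0,32) = 16x32
Op 2 fold_down: fold axis h@8; visible region now rows[8,16) x cols[0,32) = 8x32
Op 3 fold_up: fold axis h@12; visible region now rows[8,12) x cols[0,32) = 4x32
Op 4 fold_down: fold axis h@10; visible region now rows[10,12) x cols[0,32) = 2x32
Op 5 fold_left: fold axis v@16; visible region now rows[10,12) x cols[0,16) = 2x16
Op 6 cut(1, 8): punch at orig (11,8); cuts so far [(11, 8)]; region rows[10,12) x cols[0,16) = 2x16
Unfold 1 (reflect across v@16): 2 holes -> [(11, 8), (11, 23)]
Unfold 2 (reflect across h@10): 4 holes -> [(8, 8), (8, 23), (11, 8), (11, 23)]
Unfold 3 (reflect across h@12): 8 holes -> [(8, 8), (8, 23), (11, 8), (11, 23), (12, 8), (12, 23), (15, 8), (15, 23)]
Unfold 4 (reflect across h@8): 16 holes -> [(0, 8), (0, 23), (3, 8), (3, 23), (4, 8), (4, 23), (7, 8), (7, 23), (8, 8), (8, 23), (11, 8), (11, 23), (12, 8), (12, 23), (15, 8), (15, 23)]
Unfold 5 (reflect across h@16): 32 holes -> [(0, 8), (0, 23), (3, 8), (3, 23), (4, 8), (4, 23), (7, 8), (7, 23), (8, 8), (8, 23), (11, 8), (11, 23), (12, 8), (12, 23), (15, 8), (15, 23), (16, 8), (16, 23), (19, 8), (19, 23), (20, 8), (20, 23), (23, 8), (23, 23), (24, 8), (24, 23), (27, 8), (27, 23), (28, 8), (28, 23), (31, 8), (31, 23)]
Holes: [(0, 8), (0, 23), (3, 8), (3, 23), (4, 8), (4, 23), (7, 8), (7, 23), (8, 8), (8, 23), (11, 8), (11, 23), (12, 8), (12, 23), (15, 8), (15, 23), (16, 8), (16, 23), (19, 8), (19, 23), (20, 8), (20, 23), (23, 8), (23, 23), (24, 8), (24, 23), (27, 8), (27, 23), (28, 8), (28, 23), (31, 8), (31, 23)]

Answer: no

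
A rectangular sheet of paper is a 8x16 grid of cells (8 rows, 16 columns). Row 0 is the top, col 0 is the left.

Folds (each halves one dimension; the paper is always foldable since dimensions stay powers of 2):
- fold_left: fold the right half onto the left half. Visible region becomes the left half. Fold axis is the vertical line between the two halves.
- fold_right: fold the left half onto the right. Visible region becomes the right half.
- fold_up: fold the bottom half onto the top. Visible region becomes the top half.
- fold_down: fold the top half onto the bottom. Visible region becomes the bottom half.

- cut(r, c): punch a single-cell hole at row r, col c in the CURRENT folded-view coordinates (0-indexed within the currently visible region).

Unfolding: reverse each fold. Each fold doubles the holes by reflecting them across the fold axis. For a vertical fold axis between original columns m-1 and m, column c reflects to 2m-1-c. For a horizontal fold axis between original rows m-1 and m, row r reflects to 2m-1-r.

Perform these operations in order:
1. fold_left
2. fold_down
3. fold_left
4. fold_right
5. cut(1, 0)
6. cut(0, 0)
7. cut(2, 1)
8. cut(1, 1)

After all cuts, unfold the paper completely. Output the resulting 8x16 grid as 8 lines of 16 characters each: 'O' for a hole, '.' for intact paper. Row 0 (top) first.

Answer: ................
O..OO..OO..OO..O
OOOOOOOOOOOOOOOO
.OO..OO..OO..OO.
.OO..OO..OO..OO.
OOOOOOOOOOOOOOOO
O..OO..OO..OO..O
................

Derivation:
Op 1 fold_left: fold axis v@8; visible region now rows[0,8) x cols[0,8) = 8x8
Op 2 fold_down: fold axis h@4; visible region now rows[4,8) x cols[0,8) = 4x8
Op 3 fold_left: fold axis v@4; visible region now rows[4,8) x cols[0,4) = 4x4
Op 4 fold_right: fold axis v@2; visible region now rows[4,8) x cols[2,4) = 4x2
Op 5 cut(1, 0): punch at orig (5,2); cuts so far [(5, 2)]; region rows[4,8) x cols[2,4) = 4x2
Op 6 cut(0, 0): punch at orig (4,2); cuts so far [(4, 2), (5, 2)]; region rows[4,8) x cols[2,4) = 4x2
Op 7 cut(2, 1): punch at orig (6,3); cuts so far [(4, 2), (5, 2), (6, 3)]; region rows[4,8) x cols[2,4) = 4x2
Op 8 cut(1, 1): punch at orig (5,3); cuts so far [(4, 2), (5, 2), (5, 3), (6, 3)]; region rows[4,8) x cols[2,4) = 4x2
Unfold 1 (reflect across v@2): 8 holes -> [(4, 1), (4, 2), (5, 0), (5, 1), (5, 2), (5, 3), (6, 0), (6, 3)]
Unfold 2 (reflect across v@4): 16 holes -> [(4, 1), (4, 2), (4, 5), (4, 6), (5, 0), (5, 1), (5, 2), (5, 3), (5, 4), (5, 5), (5, 6), (5, 7), (6, 0), (6, 3), (6, 4), (6, 7)]
Unfold 3 (reflect across h@4): 32 holes -> [(1, 0), (1, 3), (1, 4), (1, 7), (2, 0), (2, 1), (2, 2), (2, 3), (2, 4), (2, 5), (2, 6), (2, 7), (3, 1), (3, 2), (3, 5), (3, 6), (4, 1), (4, 2), (4, 5), (4, 6), (5, 0), (5, 1), (5, 2), (5, 3), (5, 4), (5, 5), (5, 6), (5, 7), (6, 0), (6, 3), (6, 4), (6, 7)]
Unfold 4 (reflect across v@8): 64 holes -> [(1, 0), (1, 3), (1, 4), (1, 7), (1, 8), (1, 11), (1, 12), (1, 15), (2, 0), (2, 1), (2, 2), (2, 3), (2, 4), (2, 5), (2, 6), (2, 7), (2, 8), (2, 9), (2, 10), (2, 11), (2, 12), (2, 13), (2, 14), (2, 15), (3, 1), (3, 2), (3, 5), (3, 6), (3, 9), (3, 10), (3, 13), (3, 14), (4, 1), (4, 2), (4, 5), (4, 6), (4, 9), (4, 10), (4, 13), (4, 14), (5, 0), (5, 1), (5, 2), (5, 3), (5, 4), (5, 5), (5, 6), (5, 7), (5, 8), (5, 9), (5, 10), (5, 11), (5, 12), (5, 13), (5, 14), (5, 15), (6, 0), (6, 3), (6, 4), (6, 7), (6, 8), (6, 11), (6, 12), (6, 15)]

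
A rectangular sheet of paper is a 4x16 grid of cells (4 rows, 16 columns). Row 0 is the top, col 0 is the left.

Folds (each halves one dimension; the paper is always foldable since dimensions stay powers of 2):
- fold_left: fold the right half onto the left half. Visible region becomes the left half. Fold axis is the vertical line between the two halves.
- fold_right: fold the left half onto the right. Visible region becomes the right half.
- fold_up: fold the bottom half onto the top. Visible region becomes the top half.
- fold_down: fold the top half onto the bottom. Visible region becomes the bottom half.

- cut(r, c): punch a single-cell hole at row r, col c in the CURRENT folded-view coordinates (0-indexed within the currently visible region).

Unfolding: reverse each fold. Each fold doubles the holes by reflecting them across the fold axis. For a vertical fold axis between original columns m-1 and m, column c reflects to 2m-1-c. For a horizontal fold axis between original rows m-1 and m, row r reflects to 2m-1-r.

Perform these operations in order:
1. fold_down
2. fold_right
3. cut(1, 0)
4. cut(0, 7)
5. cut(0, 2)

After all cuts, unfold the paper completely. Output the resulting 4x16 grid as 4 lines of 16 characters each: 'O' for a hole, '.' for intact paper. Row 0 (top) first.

Op 1 fold_down: fold axis h@2; visible region now rows[2,4) x cols[0,16) = 2x16
Op 2 fold_right: fold axis v@8; visible region now rows[2,4) x cols[8,16) = 2x8
Op 3 cut(1, 0): punch at orig (3,8); cuts so far [(3, 8)]; region rows[2,4) x cols[8,16) = 2x8
Op 4 cut(0, 7): punch at orig (2,15); cuts so far [(2, 15), (3, 8)]; region rows[2,4) x cols[8,16) = 2x8
Op 5 cut(0, 2): punch at orig (2,10); cuts so far [(2, 10), (2, 15), (3, 8)]; region rows[2,4) x cols[8,16) = 2x8
Unfold 1 (reflect across v@8): 6 holes -> [(2, 0), (2, 5), (2, 10), (2, 15), (3, 7), (3, 8)]
Unfold 2 (reflect across h@2): 12 holes -> [(0, 7), (0, 8), (1, 0), (1, 5), (1, 10), (1, 15), (2, 0), (2, 5), (2, 10), (2, 15), (3, 7), (3, 8)]

Answer: .......OO.......
O....O....O....O
O....O....O....O
.......OO.......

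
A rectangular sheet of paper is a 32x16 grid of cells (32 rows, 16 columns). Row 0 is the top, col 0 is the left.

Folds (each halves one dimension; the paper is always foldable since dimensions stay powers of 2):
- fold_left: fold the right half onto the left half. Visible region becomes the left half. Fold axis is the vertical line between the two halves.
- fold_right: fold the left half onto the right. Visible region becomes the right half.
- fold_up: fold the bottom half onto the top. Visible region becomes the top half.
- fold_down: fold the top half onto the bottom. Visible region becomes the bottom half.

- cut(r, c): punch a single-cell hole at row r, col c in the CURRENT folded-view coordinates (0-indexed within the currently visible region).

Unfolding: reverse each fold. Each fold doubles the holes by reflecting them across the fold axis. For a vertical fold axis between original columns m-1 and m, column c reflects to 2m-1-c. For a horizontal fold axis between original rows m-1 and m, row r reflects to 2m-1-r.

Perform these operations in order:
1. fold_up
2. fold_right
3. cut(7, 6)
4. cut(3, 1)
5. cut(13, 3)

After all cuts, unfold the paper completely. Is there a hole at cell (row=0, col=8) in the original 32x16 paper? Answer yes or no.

Answer: no

Derivation:
Op 1 fold_up: fold axis h@16; visible region now rows[0,16) x cols[0,16) = 16x16
Op 2 fold_right: fold axis v@8; visible region now rows[0,16) x cols[8,16) = 16x8
Op 3 cut(7, 6): punch at orig (7,14); cuts so far [(7, 14)]; region rows[0,16) x cols[8,16) = 16x8
Op 4 cut(3, 1): punch at orig (3,9); cuts so far [(3, 9), (7, 14)]; region rows[0,16) x cols[8,16) = 16x8
Op 5 cut(13, 3): punch at orig (13,11); cuts so far [(3, 9), (7, 14), (13, 11)]; region rows[0,16) x cols[8,16) = 16x8
Unfold 1 (reflect across v@8): 6 holes -> [(3, 6), (3, 9), (7, 1), (7, 14), (13, 4), (13, 11)]
Unfold 2 (reflect across h@16): 12 holes -> [(3, 6), (3, 9), (7, 1), (7, 14), (13, 4), (13, 11), (18, 4), (18, 11), (24, 1), (24, 14), (28, 6), (28, 9)]
Holes: [(3, 6), (3, 9), (7, 1), (7, 14), (13, 4), (13, 11), (18, 4), (18, 11), (24, 1), (24, 14), (28, 6), (28, 9)]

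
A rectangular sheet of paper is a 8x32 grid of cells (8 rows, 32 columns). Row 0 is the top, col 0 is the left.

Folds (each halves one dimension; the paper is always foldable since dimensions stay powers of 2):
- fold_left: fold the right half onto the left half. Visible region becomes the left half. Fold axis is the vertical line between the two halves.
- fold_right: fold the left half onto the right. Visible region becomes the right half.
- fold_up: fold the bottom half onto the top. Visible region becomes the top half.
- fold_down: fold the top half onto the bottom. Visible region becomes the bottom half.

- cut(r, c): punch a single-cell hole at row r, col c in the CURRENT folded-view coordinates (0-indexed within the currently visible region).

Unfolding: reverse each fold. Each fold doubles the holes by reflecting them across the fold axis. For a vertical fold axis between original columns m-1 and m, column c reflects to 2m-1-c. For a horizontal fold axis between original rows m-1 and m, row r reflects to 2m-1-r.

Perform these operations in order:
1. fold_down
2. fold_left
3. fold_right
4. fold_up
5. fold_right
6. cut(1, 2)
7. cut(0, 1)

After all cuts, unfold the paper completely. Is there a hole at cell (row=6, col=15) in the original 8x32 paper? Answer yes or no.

Answer: no

Derivation:
Op 1 fold_down: fold axis h@4; visible region now rows[4,8) x cols[0,32) = 4x32
Op 2 fold_left: fold axis v@16; visible region now rows[4,8) x cols[0,16) = 4x16
Op 3 fold_right: fold axis v@8; visible region now rows[4,8) x cols[8,16) = 4x8
Op 4 fold_up: fold axis h@6; visible region now rows[4,6) x cols[8,16) = 2x8
Op 5 fold_right: fold axis v@12; visible region now rows[4,6) x cols[12,16) = 2x4
Op 6 cut(1, 2): punch at orig (5,14); cuts so far [(5, 14)]; region rows[4,6) x cols[12,16) = 2x4
Op 7 cut(0, 1): punch at orig (4,13); cuts so far [(4, 13), (5, 14)]; region rows[4,6) x cols[12,16) = 2x4
Unfold 1 (reflect across v@12): 4 holes -> [(4, 10), (4, 13), (5, 9), (5, 14)]
Unfold 2 (reflect across h@6): 8 holes -> [(4, 10), (4, 13), (5, 9), (5, 14), (6, 9), (6, 14), (7, 10), (7, 13)]
Unfold 3 (reflect across v@8): 16 holes -> [(4, 2), (4, 5), (4, 10), (4, 13), (5, 1), (5, 6), (5, 9), (5, 14), (6, 1), (6, 6), (6, 9), (6, 14), (7, 2), (7, 5), (7, 10), (7, 13)]
Unfold 4 (reflect across v@16): 32 holes -> [(4, 2), (4, 5), (4, 10), (4, 13), (4, 18), (4, 21), (4, 26), (4, 29), (5, 1), (5, 6), (5, 9), (5, 14), (5, 17), (5, 22), (5, 25), (5, 30), (6, 1), (6, 6), (6, 9), (6, 14), (6, 17), (6, 22), (6, 25), (6, 30), (7, 2), (7, 5), (7, 10), (7, 13), (7, 18), (7, 21), (7, 26), (7, 29)]
Unfold 5 (reflect across h@4): 64 holes -> [(0, 2), (0, 5), (0, 10), (0, 13), (0, 18), (0, 21), (0, 26), (0, 29), (1, 1), (1, 6), (1, 9), (1, 14), (1, 17), (1, 22), (1, 25), (1, 30), (2, 1), (2, 6), (2, 9), (2, 14), (2, 17), (2, 22), (2, 25), (2, 30), (3, 2), (3, 5), (3, 10), (3, 13), (3, 18), (3, 21), (3, 26), (3, 29), (4, 2), (4, 5), (4, 10), (4, 13), (4, 18), (4, 21), (4, 26), (4, 29), (5, 1), (5, 6), (5, 9), (5, 14), (5, 17), (5, 22), (5, 25), (5, 30), (6, 1), (6, 6), (6, 9), (6, 14), (6, 17), (6, 22), (6, 25), (6, 30), (7, 2), (7, 5), (7, 10), (7, 13), (7, 18), (7, 21), (7, 26), (7, 29)]
Holes: [(0, 2), (0, 5), (0, 10), (0, 13), (0, 18), (0, 21), (0, 26), (0, 29), (1, 1), (1, 6), (1, 9), (1, 14), (1, 17), (1, 22), (1, 25), (1, 30), (2, 1), (2, 6), (2, 9), (2, 14), (2, 17), (2, 22), (2, 25), (2, 30), (3, 2), (3, 5), (3, 10), (3, 13), (3, 18), (3, 21), (3, 26), (3, 29), (4, 2), (4, 5), (4, 10), (4, 13), (4, 18), (4, 21), (4, 26), (4, 29), (5, 1), (5, 6), (5, 9), (5, 14), (5, 17), (5, 22), (5, 25), (5, 30), (6, 1), (6, 6), (6, 9), (6, 14), (6, 17), (6, 22), (6, 25), (6, 30), (7, 2), (7, 5), (7, 10), (7, 13), (7, 18), (7, 21), (7, 26), (7, 29)]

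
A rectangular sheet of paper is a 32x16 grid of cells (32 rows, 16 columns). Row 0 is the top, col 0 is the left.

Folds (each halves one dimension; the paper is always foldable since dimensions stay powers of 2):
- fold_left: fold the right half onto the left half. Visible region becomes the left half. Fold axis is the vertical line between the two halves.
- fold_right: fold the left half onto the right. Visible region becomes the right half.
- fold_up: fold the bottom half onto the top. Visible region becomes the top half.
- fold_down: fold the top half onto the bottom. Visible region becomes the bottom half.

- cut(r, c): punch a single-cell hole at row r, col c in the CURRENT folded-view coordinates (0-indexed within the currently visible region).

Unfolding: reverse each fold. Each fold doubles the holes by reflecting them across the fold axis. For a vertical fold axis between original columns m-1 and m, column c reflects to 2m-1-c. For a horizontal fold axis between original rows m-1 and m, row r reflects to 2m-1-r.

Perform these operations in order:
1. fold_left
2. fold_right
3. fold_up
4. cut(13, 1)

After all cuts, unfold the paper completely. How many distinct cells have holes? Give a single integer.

Answer: 8

Derivation:
Op 1 fold_left: fold axis v@8; visible region now rows[0,32) x cols[0,8) = 32x8
Op 2 fold_right: fold axis v@4; visible region now rows[0,32) x cols[4,8) = 32x4
Op 3 fold_up: fold axis h@16; visible region now rows[0,16) x cols[4,8) = 16x4
Op 4 cut(13, 1): punch at orig (13,5); cuts so far [(13, 5)]; region rows[0,16) x cols[4,8) = 16x4
Unfold 1 (reflect across h@16): 2 holes -> [(13, 5), (18, 5)]
Unfold 2 (reflect across v@4): 4 holes -> [(13, 2), (13, 5), (18, 2), (18, 5)]
Unfold 3 (reflect across v@8): 8 holes -> [(13, 2), (13, 5), (13, 10), (13, 13), (18, 2), (18, 5), (18, 10), (18, 13)]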